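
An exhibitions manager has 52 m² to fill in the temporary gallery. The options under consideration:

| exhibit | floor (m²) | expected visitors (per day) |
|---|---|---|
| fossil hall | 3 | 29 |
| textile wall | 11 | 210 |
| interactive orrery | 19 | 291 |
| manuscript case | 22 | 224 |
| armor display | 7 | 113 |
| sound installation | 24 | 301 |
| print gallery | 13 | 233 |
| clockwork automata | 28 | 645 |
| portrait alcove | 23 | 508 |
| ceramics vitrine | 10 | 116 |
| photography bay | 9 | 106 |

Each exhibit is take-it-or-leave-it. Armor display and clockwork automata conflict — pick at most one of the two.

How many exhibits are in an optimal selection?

2

Best achievable expected visitors is 1153.
For example clockwork automata + portrait alcove achieves it, using 51 m².
Any selection reaching 1153 contains exactly 2 exhibits.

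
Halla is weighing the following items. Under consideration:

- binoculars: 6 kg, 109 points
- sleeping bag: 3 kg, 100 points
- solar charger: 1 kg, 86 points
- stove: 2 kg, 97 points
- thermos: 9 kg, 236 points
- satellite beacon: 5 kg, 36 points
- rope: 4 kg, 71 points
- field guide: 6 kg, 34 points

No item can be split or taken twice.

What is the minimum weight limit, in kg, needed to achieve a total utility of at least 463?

Need the lightest bundle worth ≥ 463.
Taking sleeping bag + solar charger + stove + thermos gives 519 (≥ 463) for 15 kg.
Below 15 kg the best achievable stays under 463.

15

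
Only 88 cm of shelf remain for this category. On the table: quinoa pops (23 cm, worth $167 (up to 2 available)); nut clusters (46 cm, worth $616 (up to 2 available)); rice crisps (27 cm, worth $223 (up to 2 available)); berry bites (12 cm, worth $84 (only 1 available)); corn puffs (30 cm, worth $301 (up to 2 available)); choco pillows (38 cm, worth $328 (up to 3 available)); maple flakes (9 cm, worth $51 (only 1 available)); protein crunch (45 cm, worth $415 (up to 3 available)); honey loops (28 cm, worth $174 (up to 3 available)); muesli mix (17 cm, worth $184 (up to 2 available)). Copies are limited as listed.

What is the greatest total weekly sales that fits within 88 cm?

Greedy by ratio would take nut clusters + 2×muesli mix: 80 cm used, total 984.
The 34 cm tied up in 2×muesli mix is better spent on berry bites + corn puffs — total rises to 1001 (88 cm).

1001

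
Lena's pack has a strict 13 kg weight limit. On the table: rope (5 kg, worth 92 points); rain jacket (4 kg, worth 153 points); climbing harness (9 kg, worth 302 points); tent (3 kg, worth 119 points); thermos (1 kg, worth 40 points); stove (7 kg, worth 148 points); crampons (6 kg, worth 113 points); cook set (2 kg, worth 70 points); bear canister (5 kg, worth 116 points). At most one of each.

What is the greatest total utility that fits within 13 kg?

The ratio heuristic lands on rain jacket + tent + thermos + cook set (382) but leaves 3 kg idle.
Dropping rain jacket and cook set frees 6 kg; slotting in climbing harness (9 kg) lifts the total to 461 at 13 kg.
Next best is rain jacket + climbing harness at 455 (13 kg) — short by 6.

461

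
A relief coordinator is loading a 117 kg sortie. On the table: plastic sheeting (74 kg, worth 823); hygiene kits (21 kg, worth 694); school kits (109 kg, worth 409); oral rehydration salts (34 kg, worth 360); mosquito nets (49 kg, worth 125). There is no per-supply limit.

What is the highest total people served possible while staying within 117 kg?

Ranking by ratio (people served/kg): hygiene kits 33.05, plastic sheeting 11.12, oral rehydration salts 10.59, school kits 3.75.
Taking 5×hygiene kits: 105 kg used, 3470 in people served.
Every other selection either busts 117 kg or fails to beat 3470.

3470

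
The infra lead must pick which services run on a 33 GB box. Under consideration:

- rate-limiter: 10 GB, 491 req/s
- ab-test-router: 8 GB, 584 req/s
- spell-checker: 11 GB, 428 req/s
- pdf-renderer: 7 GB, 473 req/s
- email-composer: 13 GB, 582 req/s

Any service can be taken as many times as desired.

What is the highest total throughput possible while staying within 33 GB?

2336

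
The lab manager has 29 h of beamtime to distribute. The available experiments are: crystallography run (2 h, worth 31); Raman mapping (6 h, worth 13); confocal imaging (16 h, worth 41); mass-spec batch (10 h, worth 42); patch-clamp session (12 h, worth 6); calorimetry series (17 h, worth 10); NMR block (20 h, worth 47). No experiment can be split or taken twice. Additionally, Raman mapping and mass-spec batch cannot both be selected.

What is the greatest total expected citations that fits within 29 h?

Crystallography run + confocal imaging + mass-spec batch uses 28 of the 29 h and totals 114.

114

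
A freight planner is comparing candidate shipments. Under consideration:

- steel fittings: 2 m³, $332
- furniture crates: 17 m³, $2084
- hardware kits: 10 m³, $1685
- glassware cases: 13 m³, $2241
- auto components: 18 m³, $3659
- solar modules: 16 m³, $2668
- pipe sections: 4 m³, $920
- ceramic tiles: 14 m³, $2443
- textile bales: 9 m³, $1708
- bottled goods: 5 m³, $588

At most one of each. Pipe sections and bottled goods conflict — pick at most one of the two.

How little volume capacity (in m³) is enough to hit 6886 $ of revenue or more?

36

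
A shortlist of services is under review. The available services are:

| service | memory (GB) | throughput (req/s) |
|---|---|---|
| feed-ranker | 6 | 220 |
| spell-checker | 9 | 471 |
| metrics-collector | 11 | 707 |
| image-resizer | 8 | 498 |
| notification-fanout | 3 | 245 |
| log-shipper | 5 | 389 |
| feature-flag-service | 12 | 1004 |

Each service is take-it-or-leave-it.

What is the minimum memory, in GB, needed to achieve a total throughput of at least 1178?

15

Look for the lowest-memory combination reaching 1178.
Taking notification-fanout + feature-flag-service gives 1249 (≥ 1178) for 15 GB.
Any bundle with less than 15 GB falls short of 1178.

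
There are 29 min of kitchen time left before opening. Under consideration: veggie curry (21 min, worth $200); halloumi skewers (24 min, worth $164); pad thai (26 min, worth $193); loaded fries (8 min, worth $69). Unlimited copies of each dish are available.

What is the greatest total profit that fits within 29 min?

269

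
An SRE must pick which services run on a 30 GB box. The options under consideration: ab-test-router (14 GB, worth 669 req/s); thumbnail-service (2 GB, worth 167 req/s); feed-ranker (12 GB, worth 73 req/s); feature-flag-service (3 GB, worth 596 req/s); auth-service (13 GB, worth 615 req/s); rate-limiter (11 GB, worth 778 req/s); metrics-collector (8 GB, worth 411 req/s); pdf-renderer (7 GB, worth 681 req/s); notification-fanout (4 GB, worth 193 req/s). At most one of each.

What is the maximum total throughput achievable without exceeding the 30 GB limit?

A density-first pass picks thumbnail-service + feature-flag-service + rate-limiter + pdf-renderer + notification-fanout — 2415 at 27 GB.
Dropping thumbnail-service and notification-fanout frees 6 GB; slotting in metrics-collector (8 GB) lifts the total to 2466 at 29 GB.

2466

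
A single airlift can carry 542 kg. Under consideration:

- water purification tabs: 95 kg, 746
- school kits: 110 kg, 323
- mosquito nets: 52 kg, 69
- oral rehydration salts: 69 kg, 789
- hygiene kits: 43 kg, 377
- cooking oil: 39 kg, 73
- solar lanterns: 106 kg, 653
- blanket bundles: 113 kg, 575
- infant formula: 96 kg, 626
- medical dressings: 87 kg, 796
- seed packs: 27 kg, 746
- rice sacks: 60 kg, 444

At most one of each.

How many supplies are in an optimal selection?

7

The maximum people served within 542 kg is 4800.
For example water purification tabs + oral rehydration salts + solar lanterns + infant formula + medical dressings + seed packs + rice sacks achieves it, using 540 kg.
All optima have 7 supplies.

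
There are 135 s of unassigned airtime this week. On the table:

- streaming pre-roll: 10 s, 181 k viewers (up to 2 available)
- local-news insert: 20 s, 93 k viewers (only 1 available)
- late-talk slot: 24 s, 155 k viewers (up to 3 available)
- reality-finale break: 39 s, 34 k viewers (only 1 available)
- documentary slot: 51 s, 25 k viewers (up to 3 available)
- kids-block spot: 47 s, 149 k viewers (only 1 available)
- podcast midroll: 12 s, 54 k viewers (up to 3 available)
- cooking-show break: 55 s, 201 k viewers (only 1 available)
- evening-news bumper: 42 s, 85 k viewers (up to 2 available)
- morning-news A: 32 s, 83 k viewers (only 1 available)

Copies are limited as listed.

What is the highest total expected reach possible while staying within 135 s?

989

A density-first pass picks 2×streaming pre-roll + local-news insert + 3×late-talk slot + podcast midroll — 974 at 124 s.
Replace local-news insert with 2×podcast midroll: the trade gains 15 net, giving 989 at 128 s.
Nothing else within 135 s beats 989.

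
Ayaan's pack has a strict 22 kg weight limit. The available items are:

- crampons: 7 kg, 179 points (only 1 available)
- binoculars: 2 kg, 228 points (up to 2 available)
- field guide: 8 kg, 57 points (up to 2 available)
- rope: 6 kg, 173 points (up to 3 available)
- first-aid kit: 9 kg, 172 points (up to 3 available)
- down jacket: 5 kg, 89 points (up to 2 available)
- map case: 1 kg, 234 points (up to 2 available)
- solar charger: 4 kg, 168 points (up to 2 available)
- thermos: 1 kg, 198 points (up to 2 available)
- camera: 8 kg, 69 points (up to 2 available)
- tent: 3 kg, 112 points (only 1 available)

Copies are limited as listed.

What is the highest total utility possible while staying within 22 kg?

1829

A density-first pass picks 2×binoculars + 2×map case + 2×solar charger + 2×thermos + tent — 1768 at 19 kg.
Replace tent with rope: the trade gains 61 net, giving 1829 at 22 kg.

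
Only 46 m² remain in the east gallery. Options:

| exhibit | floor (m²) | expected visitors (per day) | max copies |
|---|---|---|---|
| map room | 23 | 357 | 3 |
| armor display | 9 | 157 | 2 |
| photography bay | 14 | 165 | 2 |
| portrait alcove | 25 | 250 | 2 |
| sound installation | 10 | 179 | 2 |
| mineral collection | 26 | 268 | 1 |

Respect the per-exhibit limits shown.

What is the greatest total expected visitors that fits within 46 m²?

The ratio heuristic lands on 2×armor display + 2×sound installation (672) but leaves 8 m² idle.
The 18 m² tied up in 2×armor display is better spent on map room — total rises to 715 (43 m²).
Every other selection either busts 46 m² or exceeds an availability limit or fails to beat 715.

715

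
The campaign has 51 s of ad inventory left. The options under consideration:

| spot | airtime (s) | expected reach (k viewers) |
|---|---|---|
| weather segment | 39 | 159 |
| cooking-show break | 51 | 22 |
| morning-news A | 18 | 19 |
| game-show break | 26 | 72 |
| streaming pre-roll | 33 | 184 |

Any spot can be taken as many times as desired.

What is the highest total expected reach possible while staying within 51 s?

203

Ranking by ratio (expected reach/s): streaming pre-roll 5.58, weather segment 4.08, game-show break 2.77.
The ratio ordering already packs tightly: morning-news A + streaming pre-roll, 51 s, 203.
Nothing else within 51 s beats 203.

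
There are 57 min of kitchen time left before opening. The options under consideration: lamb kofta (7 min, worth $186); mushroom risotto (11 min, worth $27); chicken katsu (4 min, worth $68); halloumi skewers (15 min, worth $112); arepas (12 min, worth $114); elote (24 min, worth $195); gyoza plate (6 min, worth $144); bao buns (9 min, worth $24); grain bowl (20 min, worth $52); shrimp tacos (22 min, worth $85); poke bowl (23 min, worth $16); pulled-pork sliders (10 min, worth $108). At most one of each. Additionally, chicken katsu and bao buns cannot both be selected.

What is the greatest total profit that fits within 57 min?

Best packing: lamb kofta + chicken katsu + halloumi skewers + arepas + gyoza plate + pulled-pork sliders — 54 min, 732 total.
Next best is lamb kofta + chicken katsu + arepas + elote + gyoza plate at 707 (53 min) — short by 25.

732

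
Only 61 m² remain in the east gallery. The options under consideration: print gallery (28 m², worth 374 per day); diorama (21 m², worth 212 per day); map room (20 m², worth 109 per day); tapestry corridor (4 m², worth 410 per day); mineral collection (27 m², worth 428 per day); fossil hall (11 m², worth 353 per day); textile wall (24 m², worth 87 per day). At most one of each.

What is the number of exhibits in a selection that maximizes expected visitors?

3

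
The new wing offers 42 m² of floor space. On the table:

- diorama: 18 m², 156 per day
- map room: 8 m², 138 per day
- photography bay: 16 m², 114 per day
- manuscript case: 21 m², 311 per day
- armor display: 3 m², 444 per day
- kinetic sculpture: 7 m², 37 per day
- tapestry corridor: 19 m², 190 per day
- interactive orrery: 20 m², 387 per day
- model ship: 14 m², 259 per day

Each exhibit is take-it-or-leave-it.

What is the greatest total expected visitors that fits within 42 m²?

1090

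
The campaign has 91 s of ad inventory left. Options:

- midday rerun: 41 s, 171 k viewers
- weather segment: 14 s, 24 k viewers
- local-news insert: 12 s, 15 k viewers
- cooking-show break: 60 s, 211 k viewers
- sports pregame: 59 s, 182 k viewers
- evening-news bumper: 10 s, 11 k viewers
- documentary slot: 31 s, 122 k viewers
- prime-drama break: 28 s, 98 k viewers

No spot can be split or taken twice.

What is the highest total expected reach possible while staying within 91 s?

333

Greedy by ratio would take midday rerun + weather segment + documentary slot: 86 s used, total 317.
Replace midday rerun and weather segment with cooking-show break: the trade gains 16 net, giving 333 at 91 s.
Nothing else within 91 s beats 333.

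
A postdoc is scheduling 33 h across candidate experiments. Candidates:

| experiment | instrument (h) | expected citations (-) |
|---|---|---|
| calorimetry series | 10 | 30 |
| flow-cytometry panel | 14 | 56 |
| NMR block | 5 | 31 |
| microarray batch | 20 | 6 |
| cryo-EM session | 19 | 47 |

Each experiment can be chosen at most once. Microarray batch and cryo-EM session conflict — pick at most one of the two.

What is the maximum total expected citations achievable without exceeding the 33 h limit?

By expected citations per h: NMR block 6.20, flow-cytometry panel 4.00, calorimetry series 3.00 lead.
Calorimetry series + flow-cytometry panel + NMR block uses 29 of the 33 h and totals 117.
The spare 4 h is too small for any remaining experiment, and no feasible exchange beats 117.

117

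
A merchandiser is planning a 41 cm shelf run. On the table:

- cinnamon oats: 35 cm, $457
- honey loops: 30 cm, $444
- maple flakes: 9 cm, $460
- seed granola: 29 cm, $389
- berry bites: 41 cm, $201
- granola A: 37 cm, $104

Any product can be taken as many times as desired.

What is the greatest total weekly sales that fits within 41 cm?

Best packing: 4×maple flakes — 36 cm, 1840 total.
The spare 5 cm is too small for any remaining product, and no exchange beats 1840.

1840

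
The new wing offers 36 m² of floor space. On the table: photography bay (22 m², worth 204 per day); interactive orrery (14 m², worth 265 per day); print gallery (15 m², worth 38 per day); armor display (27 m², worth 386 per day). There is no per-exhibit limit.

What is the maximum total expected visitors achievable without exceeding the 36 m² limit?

The ratio ordering already packs tightly: 2×interactive orrery, 28 m², 530.
No other feasible combination exceeds 530.

530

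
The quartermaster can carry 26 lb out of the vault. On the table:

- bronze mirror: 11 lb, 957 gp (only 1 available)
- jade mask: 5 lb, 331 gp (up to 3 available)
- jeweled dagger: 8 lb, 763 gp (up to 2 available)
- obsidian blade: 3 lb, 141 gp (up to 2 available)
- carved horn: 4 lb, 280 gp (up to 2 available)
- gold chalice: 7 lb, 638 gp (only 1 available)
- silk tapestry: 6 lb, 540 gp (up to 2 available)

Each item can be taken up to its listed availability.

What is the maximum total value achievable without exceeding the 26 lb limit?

Greedy by ratio would take 2×jeweled dagger + obsidian blade + gold chalice: 26 lb used, total 2305.
The 11 lb tied up in jeweled dagger and obsidian blade is better spent on bronze mirror — total rises to 2358 (26 lb).
Every other selection either busts 26 lb or exceeds an availability limit or fails to beat 2358.

2358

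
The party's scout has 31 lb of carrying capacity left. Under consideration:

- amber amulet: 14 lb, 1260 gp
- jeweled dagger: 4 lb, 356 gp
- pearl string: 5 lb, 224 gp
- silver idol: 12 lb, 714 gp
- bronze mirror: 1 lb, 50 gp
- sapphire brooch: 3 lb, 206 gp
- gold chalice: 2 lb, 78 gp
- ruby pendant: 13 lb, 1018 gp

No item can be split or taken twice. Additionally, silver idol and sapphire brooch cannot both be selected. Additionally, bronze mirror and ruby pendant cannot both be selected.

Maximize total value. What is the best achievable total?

2634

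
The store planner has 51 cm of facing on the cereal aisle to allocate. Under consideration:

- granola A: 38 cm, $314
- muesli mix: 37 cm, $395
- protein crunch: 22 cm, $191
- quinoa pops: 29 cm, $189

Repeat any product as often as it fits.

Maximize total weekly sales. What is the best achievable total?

395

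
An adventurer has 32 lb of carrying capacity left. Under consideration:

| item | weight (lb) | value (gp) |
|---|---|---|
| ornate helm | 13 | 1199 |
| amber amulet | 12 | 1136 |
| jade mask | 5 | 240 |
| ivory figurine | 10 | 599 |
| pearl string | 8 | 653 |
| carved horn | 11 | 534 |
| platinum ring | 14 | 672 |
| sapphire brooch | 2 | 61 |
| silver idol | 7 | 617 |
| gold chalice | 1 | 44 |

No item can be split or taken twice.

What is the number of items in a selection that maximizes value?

3

Optimal total is 2952.
One optimal bundle: ornate helm + amber amulet + silver idol (32 lb).
Every optimal selection uses 3 items.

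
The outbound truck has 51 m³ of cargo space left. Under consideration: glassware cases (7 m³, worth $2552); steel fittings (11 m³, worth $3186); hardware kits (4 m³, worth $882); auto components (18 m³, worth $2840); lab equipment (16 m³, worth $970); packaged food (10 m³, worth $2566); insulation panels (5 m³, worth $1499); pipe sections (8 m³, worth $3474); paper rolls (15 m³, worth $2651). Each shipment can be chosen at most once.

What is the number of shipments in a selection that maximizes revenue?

The maximum revenue within 51 m³ is 14429.
glassware cases + steel fittings + packaged food + pipe sections + paper rolls hits 14429 at 51 m³.
Every optimal selection uses 5 shipments.

5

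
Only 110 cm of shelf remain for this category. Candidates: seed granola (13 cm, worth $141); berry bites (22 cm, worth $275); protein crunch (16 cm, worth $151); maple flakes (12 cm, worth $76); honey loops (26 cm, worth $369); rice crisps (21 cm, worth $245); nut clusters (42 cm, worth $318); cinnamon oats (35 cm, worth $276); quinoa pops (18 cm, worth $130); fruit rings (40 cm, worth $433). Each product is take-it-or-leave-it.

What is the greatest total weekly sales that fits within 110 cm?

1322

Taking the top-ratio products first gives seed granola + berry bites + protein crunch + maple flakes + honey loops + rice crisps for 1257 (110 cm).
Dropping seed granola and protein crunch and maple flakes frees 41 cm; slotting in fruit rings (40 cm) lifts the total to 1322 at 109 cm.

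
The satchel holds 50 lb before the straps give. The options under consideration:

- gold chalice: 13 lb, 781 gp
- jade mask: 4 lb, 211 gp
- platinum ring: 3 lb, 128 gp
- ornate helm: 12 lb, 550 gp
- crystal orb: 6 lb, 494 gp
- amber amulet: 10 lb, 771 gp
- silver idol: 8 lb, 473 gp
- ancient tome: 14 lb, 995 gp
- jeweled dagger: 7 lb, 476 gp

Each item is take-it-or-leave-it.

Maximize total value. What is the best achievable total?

3517

The ratio ordering already packs tightly: gold chalice + crystal orb + amber amulet + ancient tome + jeweled dagger, 50 lb, 3517.
That's the maximum — no swap from here does better than 3517.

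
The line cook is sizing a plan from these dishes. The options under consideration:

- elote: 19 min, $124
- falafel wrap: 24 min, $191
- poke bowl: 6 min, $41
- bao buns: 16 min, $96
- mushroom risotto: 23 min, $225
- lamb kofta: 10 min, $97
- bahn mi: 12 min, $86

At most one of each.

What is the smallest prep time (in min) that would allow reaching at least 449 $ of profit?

51

Minimise min subject to total profit ≥ 449.
poke bowl + mushroom risotto + lamb kofta + bahn mi: 449 profit at 51 min.
Any bundle with less than 51 min falls short of 449.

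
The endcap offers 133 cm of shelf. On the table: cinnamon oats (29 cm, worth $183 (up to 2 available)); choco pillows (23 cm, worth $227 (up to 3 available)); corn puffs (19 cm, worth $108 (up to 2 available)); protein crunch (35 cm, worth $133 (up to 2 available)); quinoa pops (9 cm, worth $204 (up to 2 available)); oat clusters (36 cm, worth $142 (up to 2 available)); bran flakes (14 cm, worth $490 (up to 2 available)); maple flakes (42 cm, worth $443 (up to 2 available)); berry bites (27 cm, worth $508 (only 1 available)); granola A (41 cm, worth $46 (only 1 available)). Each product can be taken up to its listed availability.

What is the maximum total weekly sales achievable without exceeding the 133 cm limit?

2373

Density check — bran flakes 35.00, quinoa pops 22.67, berry bites 18.81 are the best per cm.
A density-first pass picks 2×quinoa pops + 2×bran flakes + maple flakes + berry bites — 2339 at 115 cm.
Replace quinoa pops and maple flakes with 3×choco pillows: the trade gains 34 net, giving 2373 at 133 cm.
Nothing else within 133 cm beats 2373.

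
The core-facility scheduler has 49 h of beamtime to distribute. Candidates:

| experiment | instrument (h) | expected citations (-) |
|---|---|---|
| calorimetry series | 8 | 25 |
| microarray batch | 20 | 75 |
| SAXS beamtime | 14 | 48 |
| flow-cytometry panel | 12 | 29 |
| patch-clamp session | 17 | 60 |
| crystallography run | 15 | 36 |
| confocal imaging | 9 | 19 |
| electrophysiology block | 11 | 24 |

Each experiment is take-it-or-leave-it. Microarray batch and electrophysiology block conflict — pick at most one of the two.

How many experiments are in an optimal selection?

Best achievable expected citations is 164.
For example microarray batch + flow-cytometry panel + patch-clamp session achieves it, using 49 h.
All optima have 3 experiments.

3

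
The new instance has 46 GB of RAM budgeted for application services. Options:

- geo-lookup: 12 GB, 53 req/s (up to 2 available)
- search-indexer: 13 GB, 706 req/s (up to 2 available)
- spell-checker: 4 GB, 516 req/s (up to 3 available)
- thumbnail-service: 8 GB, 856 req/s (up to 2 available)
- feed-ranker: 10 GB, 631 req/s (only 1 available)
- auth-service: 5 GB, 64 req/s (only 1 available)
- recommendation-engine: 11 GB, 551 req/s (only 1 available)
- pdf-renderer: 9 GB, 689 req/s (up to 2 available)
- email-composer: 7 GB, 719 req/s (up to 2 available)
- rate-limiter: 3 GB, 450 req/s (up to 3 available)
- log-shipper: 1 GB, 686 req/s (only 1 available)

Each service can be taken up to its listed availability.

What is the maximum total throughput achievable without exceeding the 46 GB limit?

6015

By throughput per GB: log-shipper 686.00, rate-limiter 150.00, spell-checker 129.00 lead.
3×spell-checker + 2×thumbnail-service + email-composer + 3×rate-limiter + log-shipper uses 45 of the 46 GB and totals 6015.
That's the maximum — no swap from here does better than 6015.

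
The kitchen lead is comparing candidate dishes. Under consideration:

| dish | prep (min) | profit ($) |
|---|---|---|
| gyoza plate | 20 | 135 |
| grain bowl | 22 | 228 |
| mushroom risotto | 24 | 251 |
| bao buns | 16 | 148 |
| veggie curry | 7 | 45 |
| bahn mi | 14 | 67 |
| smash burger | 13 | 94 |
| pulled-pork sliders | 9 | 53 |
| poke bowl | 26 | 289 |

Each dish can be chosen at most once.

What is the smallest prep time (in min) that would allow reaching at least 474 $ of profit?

Need the lightest bundle worth ≥ 474.
grain bowl + mushroom risotto reaches 479 using 46 min.
No combination under 46 min hits 474.

46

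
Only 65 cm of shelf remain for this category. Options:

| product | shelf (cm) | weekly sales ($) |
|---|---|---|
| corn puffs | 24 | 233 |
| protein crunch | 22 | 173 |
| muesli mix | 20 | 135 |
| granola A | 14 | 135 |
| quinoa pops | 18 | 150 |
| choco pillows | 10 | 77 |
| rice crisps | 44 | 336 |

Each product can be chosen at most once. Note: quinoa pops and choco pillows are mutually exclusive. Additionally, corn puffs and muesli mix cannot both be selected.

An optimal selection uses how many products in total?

3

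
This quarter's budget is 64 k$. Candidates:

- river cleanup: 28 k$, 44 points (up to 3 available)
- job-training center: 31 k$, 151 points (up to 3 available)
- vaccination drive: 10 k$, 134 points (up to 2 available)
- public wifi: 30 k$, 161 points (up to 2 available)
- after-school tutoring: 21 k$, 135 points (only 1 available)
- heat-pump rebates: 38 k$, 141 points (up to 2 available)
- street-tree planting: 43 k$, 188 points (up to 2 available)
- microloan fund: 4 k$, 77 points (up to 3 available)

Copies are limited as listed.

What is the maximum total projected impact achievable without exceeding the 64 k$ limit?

660

The ratio heuristic lands on 2×vaccination drive + after-school tutoring + 3×microloan fund (634) but leaves 11 k$ idle.
The 21 k$ tied up in after-school tutoring is better spent on public wifi — total rises to 660 (62 k$).
Every other selection either busts 64 k$ or exceeds an availability limit or fails to beat 660.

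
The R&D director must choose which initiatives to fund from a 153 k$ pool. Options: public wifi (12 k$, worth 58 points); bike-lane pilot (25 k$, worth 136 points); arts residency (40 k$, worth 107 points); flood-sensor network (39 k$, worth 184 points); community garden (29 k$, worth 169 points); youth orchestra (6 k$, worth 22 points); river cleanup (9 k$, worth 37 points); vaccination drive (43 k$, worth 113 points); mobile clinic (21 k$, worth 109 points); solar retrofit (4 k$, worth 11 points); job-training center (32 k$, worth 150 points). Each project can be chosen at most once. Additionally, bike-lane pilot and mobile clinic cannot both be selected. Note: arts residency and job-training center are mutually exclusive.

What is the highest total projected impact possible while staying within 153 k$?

Public wifi + bike-lane pilot + flood-sensor network + community garden + youth orchestra + river cleanup + job-training center uses 152 of the 153 k$ and totals 756.
Next best is public wifi + bike-lane pilot + flood-sensor network + community garden + river cleanup + solar retrofit + job-training center at 745 (150 k$) — short by 11.

756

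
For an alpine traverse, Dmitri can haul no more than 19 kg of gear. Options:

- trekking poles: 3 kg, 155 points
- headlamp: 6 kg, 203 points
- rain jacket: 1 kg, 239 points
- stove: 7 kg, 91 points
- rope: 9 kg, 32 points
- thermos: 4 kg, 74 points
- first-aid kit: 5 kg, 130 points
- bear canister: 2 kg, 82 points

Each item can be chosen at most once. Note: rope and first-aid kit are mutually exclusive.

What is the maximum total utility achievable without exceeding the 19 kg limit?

809

Best packing: trekking poles + headlamp + rain jacket + first-aid kit + bear canister — 17 kg, 809 total.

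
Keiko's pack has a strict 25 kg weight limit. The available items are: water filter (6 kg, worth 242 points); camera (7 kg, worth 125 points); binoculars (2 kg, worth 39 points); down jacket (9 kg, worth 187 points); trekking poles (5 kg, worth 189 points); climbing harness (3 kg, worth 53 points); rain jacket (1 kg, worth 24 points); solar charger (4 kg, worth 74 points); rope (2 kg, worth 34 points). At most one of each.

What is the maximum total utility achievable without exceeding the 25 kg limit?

Greedy by ratio would take water filter + binoculars + down jacket + trekking poles + rain jacket + rope: 25 kg used, total 715.
Replace binoculars and rope with solar charger: the trade gains 1 net, giving 716 at 25 kg.
An exhaustive check of the 512 subsets confirms 716.

716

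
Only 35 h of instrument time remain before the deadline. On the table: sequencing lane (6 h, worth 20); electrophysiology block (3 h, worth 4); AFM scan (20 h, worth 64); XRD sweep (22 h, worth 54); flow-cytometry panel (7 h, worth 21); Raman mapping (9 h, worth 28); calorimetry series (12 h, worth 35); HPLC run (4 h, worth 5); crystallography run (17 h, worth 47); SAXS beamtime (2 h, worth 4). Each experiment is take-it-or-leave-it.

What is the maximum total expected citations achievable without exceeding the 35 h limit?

112

Taking sequencing lane + AFM scan + Raman mapping: 35 h used, 112 in expected citations.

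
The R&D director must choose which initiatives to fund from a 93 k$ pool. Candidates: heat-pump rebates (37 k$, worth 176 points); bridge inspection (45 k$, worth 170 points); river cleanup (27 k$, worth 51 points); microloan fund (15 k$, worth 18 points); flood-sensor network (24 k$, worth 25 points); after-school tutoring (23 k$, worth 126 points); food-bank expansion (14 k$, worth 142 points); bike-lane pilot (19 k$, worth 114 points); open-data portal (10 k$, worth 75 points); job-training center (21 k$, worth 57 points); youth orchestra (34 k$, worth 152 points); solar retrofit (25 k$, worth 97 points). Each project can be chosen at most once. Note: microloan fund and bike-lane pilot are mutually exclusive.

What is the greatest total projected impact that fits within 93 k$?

558

Filling by ratio: after-school tutoring + food-bank expansion + bike-lane pilot + open-data portal + solar retrofit for 554, with 2 k$ left unused.
The 35 k$ tied up in open-data portal and solar retrofit is better spent on heat-pump rebates — total rises to 558 (93 k$).
An exhaustive check of the 4096 subsets confirms 558.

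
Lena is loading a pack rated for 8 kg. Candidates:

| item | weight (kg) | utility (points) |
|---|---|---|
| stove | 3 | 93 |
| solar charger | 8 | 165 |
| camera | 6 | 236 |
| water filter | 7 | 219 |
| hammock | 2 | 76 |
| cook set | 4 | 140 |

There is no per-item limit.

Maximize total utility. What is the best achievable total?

312

By utility per kg: camera 39.33, hammock 38.00, cook set 35.00, water filter 31.29 lead.
The ratio ordering already packs tightly: camera + hammock, 8 kg, 312.
Every other selection either busts 8 kg or fails to beat 312.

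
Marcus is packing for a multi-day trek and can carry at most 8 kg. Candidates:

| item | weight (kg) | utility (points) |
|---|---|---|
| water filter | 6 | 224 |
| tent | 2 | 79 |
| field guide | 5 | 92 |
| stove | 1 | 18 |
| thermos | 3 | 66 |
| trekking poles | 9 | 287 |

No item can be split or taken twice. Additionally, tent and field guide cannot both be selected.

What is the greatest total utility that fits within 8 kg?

Best packing: water filter + tent — 8 kg, 303 total.

303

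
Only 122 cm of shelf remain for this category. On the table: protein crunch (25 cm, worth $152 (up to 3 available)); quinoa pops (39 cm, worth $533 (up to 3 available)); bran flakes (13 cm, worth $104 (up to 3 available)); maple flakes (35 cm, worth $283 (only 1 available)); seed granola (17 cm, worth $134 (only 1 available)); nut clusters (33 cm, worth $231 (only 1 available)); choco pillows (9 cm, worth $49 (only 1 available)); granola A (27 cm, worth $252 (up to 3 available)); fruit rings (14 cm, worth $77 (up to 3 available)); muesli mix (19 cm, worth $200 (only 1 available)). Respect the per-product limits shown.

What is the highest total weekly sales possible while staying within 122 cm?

1599

The ratio ordering already packs tightly: 3×quinoa pops, 117 cm, 1599.
Every other selection either busts 122 cm or exceeds an availability limit or fails to beat 1599.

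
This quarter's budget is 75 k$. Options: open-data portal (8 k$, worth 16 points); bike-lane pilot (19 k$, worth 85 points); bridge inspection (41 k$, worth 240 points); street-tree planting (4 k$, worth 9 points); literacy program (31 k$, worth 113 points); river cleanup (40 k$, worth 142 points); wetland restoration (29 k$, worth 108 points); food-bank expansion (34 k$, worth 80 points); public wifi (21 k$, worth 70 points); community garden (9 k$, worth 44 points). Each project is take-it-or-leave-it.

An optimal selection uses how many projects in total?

4

Best achievable projected impact is 378.
For example bike-lane pilot + bridge inspection + street-tree planting + community garden achieves it, using 73 k$.
Every optimal selection uses 4 projects.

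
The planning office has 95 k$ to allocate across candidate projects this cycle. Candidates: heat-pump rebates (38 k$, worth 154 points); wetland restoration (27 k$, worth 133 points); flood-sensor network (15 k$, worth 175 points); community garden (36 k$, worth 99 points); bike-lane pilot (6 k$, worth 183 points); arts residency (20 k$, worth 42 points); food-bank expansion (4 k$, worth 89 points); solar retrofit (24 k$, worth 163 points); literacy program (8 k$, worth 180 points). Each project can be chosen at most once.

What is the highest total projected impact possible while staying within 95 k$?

Filling by ratio: wetland restoration + flood-sensor network + bike-lane pilot + food-bank expansion + solar retrofit + literacy program for 923, with 11 k$ left unused.
Replace wetland restoration with heat-pump rebates: the trade gains 21 net, giving 944 at 95 k$.
That's the maximum — no swap from here does better than 944.

944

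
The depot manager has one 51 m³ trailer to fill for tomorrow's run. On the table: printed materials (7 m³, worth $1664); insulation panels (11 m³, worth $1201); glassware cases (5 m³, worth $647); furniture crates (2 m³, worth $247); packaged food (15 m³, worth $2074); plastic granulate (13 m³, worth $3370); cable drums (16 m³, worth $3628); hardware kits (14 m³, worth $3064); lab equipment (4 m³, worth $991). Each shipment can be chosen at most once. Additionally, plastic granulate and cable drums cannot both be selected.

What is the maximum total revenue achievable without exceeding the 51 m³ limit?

10537

Printed materials + insulation panels + furniture crates + plastic granulate + hardware kits + lab equipment uses 51 of the 51 m³ and totals 10537.
Every other selection either busts 51 m³ or breaks a pairing rule or fails to beat 10537.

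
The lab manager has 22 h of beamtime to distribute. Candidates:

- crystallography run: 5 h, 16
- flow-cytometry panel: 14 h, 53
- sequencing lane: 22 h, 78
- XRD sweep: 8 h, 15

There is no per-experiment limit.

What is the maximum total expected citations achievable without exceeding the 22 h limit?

Taking the top-ratio experiments first gives crystallography run + flow-cytometry panel for 69 (19 h).
The 19 h tied up in crystallography run and flow-cytometry panel is better spent on sequencing lane — total rises to 78 (22 h).
Every other selection either busts 22 h or fails to beat 78.

78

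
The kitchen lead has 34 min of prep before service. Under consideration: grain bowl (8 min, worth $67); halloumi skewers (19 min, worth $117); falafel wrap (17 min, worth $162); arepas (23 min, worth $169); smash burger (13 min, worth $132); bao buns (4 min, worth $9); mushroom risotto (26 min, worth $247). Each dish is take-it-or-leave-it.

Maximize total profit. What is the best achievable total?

Taking the top-ratio dishes first gives falafel wrap + smash burger + bao buns for 303 (34 min).
But grain bowl + mushroom risotto fits in 34 min and reaches 314.
Next best is falafel wrap + smash burger + bao buns at 303 (34 min) — short by 11.

314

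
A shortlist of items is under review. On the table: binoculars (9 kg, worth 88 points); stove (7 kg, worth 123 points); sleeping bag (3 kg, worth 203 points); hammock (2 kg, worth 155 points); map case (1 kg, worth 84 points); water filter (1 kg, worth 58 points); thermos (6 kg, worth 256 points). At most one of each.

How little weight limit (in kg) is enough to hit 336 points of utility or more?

5

Look for the lowest-weight combination reaching 336.
sleeping bag + hammock reaches 358 using 5 kg.
Any bundle with less than 5 kg falls short of 336.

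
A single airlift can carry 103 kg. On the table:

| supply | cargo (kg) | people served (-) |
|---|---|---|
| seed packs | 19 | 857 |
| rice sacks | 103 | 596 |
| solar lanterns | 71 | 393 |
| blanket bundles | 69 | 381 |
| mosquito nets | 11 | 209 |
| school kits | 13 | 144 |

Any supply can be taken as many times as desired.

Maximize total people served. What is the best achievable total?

Ranking by ratio (people served/kg): seed packs 45.11, mosquito nets 19.00, school kits 11.08.
The ratio ordering already packs tightly: 5×seed packs, 95 kg, 4285.
That's the maximum — no swap from here does better than 4285.

4285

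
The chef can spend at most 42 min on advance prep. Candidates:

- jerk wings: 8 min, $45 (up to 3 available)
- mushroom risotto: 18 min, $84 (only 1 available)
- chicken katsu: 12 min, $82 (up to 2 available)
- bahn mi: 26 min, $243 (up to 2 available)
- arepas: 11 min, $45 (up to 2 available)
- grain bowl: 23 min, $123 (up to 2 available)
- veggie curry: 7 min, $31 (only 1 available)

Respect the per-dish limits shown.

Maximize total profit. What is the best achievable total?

By profit per min: bahn mi 9.35, chicken katsu 6.83, jerk wings 5.62 lead.
Greedy by ratio would take chicken katsu + bahn mi: 38 min used, total 325.
Replace chicken katsu with 2×jerk wings: the trade gains 8 net, giving 333 at 42 min.

333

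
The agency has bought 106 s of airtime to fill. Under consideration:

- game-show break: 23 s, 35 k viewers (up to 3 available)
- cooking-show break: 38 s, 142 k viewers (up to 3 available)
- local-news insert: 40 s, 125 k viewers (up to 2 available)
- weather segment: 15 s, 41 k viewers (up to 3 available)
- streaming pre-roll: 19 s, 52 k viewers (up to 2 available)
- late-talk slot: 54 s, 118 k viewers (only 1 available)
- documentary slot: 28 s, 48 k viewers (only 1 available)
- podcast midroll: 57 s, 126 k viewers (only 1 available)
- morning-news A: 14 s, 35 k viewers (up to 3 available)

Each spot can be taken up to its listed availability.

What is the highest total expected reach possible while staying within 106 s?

Filling by ratio: 2×cooking-show break + streaming pre-roll for 336, with 11 s left unused.
Replace streaming pre-roll with 2×weather segment: the trade gains 30 net, giving 366 at 106 s.
Nothing else within 106 s beats 366.

366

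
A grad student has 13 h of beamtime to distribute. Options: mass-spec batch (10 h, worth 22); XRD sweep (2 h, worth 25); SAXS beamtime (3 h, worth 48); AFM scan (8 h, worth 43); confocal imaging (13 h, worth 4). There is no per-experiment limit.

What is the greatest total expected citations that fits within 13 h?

194

The ratio heuristic lands on 4×SAXS beamtime (192) but leaves 1 h idle.
Replace SAXS beamtime with 2×XRD sweep: the trade gains 2 net, giving 194 at 13 h.
No other feasible combination exceeds 194.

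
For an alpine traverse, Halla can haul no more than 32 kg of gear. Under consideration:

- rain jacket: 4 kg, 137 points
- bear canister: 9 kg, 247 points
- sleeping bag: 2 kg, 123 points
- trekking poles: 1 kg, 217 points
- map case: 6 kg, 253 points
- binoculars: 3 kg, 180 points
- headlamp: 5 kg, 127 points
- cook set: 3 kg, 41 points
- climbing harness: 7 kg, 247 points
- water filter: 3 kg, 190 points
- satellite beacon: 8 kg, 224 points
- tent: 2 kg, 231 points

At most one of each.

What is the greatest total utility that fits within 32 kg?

Filling by ratio: rain jacket + sleeping bag + trekking poles + map case + binoculars + cook set + climbing harness + water filter + tent for 1619, with 1 kg left unused.
Dropping rain jacket and cook set frees 7 kg; slotting in satellite beacon (8 kg) lifts the total to 1665 at 32 kg.
That's the maximum — no swap from here does better than 1665.

1665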